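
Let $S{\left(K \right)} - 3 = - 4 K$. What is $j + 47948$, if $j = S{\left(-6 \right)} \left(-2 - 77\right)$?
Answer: $45815$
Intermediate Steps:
$S{\left(K \right)} = 3 - 4 K$
$j = -2133$ ($j = \left(3 - -24\right) \left(-2 - 77\right) = \left(3 + 24\right) \left(-79\right) = 27 \left(-79\right) = -2133$)
$j + 47948 = -2133 + 47948 = 45815$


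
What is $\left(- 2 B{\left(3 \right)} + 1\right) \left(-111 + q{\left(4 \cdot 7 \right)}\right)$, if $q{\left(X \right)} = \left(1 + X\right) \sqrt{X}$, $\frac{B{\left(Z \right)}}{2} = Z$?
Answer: $1221 - 638 \sqrt{7} \approx -466.99$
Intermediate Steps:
$B{\left(Z \right)} = 2 Z$
$q{\left(X \right)} = \sqrt{X} \left(1 + X\right)$
$\left(- 2 B{\left(3 \right)} + 1\right) \left(-111 + q{\left(4 \cdot 7 \right)}\right) = \left(- 2 \cdot 2 \cdot 3 + 1\right) \left(-111 + \sqrt{4 \cdot 7} \left(1 + 4 \cdot 7\right)\right) = \left(\left(-2\right) 6 + 1\right) \left(-111 + \sqrt{28} \left(1 + 28\right)\right) = \left(-12 + 1\right) \left(-111 + 2 \sqrt{7} \cdot 29\right) = - 11 \left(-111 + 58 \sqrt{7}\right) = 1221 - 638 \sqrt{7}$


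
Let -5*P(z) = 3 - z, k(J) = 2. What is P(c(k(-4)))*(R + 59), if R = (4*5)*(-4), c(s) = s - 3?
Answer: 84/5 ≈ 16.800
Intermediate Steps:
c(s) = -3 + s
P(z) = -⅗ + z/5 (P(z) = -(3 - z)/5 = -⅗ + z/5)
R = -80 (R = 20*(-4) = -80)
P(c(k(-4)))*(R + 59) = (-⅗ + (-3 + 2)/5)*(-80 + 59) = (-⅗ + (⅕)*(-1))*(-21) = (-⅗ - ⅕)*(-21) = -⅘*(-21) = 84/5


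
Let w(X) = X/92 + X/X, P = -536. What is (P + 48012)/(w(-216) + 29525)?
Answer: 272987/169761 ≈ 1.6081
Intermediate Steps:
w(X) = 1 + X/92 (w(X) = X*(1/92) + 1 = X/92 + 1 = 1 + X/92)
(P + 48012)/(w(-216) + 29525) = (-536 + 48012)/((1 + (1/92)*(-216)) + 29525) = 47476/((1 - 54/23) + 29525) = 47476/(-31/23 + 29525) = 47476/(679044/23) = 47476*(23/679044) = 272987/169761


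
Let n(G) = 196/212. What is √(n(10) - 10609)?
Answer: 2*I*√7449521/53 ≈ 103.0*I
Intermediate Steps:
n(G) = 49/53 (n(G) = 196*(1/212) = 49/53)
√(n(10) - 10609) = √(49/53 - 10609) = √(-562228/53) = 2*I*√7449521/53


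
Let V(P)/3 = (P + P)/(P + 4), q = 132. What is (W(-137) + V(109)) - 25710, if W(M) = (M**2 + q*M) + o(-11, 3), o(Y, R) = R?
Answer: -2826832/113 ≈ -25016.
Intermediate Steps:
V(P) = 6*P/(4 + P) (V(P) = 3*((P + P)/(P + 4)) = 3*((2*P)/(4 + P)) = 3*(2*P/(4 + P)) = 6*P/(4 + P))
W(M) = 3 + M**2 + 132*M (W(M) = (M**2 + 132*M) + 3 = 3 + M**2 + 132*M)
(W(-137) + V(109)) - 25710 = ((3 + (-137)**2 + 132*(-137)) + 6*109/(4 + 109)) - 25710 = ((3 + 18769 - 18084) + 6*109/113) - 25710 = (688 + 6*109*(1/113)) - 25710 = (688 + 654/113) - 25710 = 78398/113 - 25710 = -2826832/113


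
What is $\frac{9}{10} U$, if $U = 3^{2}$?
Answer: $\frac{81}{10} \approx 8.1$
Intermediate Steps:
$U = 9$
$\frac{9}{10} U = \frac{9}{10} \cdot 9 = \frac{81}{10}$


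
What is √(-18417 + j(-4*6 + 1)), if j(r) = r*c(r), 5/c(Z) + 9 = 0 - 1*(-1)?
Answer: I*√294442/4 ≈ 135.66*I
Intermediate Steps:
c(Z) = -5/8 (c(Z) = 5/(-9 + (0 - 1*(-1))) = 5/(-9 + (0 + 1)) = 5/(-9 + 1) = 5/(-8) = 5*(-⅛) = -5/8)
j(r) = -5*r/8 (j(r) = r*(-5/8) = -5*r/8)
√(-18417 + j(-4*6 + 1)) = √(-18417 - 5*(-4*6 + 1)/8) = √(-18417 - 5*(-24 + 1)/8) = √(-18417 - 5/8*(-23)) = √(-18417 + 115/8) = √(-147221/8) = I*√294442/4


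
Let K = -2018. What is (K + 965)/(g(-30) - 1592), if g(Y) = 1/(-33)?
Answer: 34749/52537 ≈ 0.66142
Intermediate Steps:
g(Y) = -1/33
(K + 965)/(g(-30) - 1592) = (-2018 + 965)/(-1/33 - 1592) = -1053/(-52537/33) = -1053*(-33/52537) = 34749/52537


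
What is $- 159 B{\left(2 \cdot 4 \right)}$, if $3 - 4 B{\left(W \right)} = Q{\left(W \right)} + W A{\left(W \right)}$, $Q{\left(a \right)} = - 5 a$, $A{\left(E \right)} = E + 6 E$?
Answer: $\frac{64395}{4} \approx 16099.0$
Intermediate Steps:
$A{\left(E \right)} = 7 E$
$B{\left(W \right)} = \frac{3}{4} - \frac{7 W^{2}}{4} + \frac{5 W}{4}$ ($B{\left(W \right)} = \frac{3}{4} - \frac{- 5 W + W 7 W}{4} = \frac{3}{4} - \frac{- 5 W + 7 W^{2}}{4} = \frac{3}{4} - \left(- \frac{5 W}{4} + \frac{7 W^{2}}{4}\right) = \frac{3}{4} - \frac{7 W^{2}}{4} + \frac{5 W}{4}$)
$- 159 B{\left(2 \cdot 4 \right)} = - 159 \left(\frac{3}{4} - \frac{7 \left(2 \cdot 4\right)^{2}}{4} + \frac{5 \cdot 2 \cdot 4}{4}\right) = - 159 \left(\frac{3}{4} - \frac{7 \cdot 8^{2}}{4} + \frac{5}{4} \cdot 8\right) = - 159 \left(\frac{3}{4} - 112 + 10\right) = \left(-159\right) \left(- \frac{405}{4}\right) = \frac{64395}{4}$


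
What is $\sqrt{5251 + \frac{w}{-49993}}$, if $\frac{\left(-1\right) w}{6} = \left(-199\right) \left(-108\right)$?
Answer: $\frac{\sqrt{13130271254635}}{49993} \approx 72.482$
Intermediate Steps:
$w = -128952$ ($w = - 6 \left(\left(-199\right) \left(-108\right)\right) = \left(-6\right) 21492 = -128952$)
$\sqrt{5251 + \frac{w}{-49993}} = \sqrt{5251 - \frac{128952}{-49993}} = \sqrt{5251 - - \frac{128952}{49993}} = \sqrt{5251 + \frac{128952}{49993}} = \sqrt{\frac{262642195}{49993}} = \frac{\sqrt{13130271254635}}{49993}$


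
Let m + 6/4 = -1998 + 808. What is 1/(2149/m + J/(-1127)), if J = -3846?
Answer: 2685641/4321172 ≈ 0.62151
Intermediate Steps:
m = -2383/2 (m = -3/2 + (-1998 + 808) = -3/2 - 1190 = -2383/2 ≈ -1191.5)
1/(2149/m + J/(-1127)) = 1/(2149/(-2383/2) - 3846/(-1127)) = 1/(2149*(-2/2383) - 3846*(-1/1127)) = 1/(-4298/2383 + 3846/1127) = 1/(4321172/2685641) = 2685641/4321172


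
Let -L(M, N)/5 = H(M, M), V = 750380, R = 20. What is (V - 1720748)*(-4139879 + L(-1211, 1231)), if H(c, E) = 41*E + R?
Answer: 3776404434432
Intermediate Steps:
H(c, E) = 20 + 41*E (H(c, E) = 41*E + 20 = 20 + 41*E)
L(M, N) = -100 - 205*M (L(M, N) = -5*(20 + 41*M) = -100 - 205*M)
(V - 1720748)*(-4139879 + L(-1211, 1231)) = (750380 - 1720748)*(-4139879 + (-100 - 205*(-1211))) = -970368*(-4139879 + (-100 + 248255)) = -970368*(-4139879 + 248155) = -970368*(-3891724) = 3776404434432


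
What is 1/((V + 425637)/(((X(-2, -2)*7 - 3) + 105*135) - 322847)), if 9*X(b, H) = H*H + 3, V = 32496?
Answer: -2778026/4123197 ≈ -0.67376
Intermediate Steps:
X(b, H) = 1/3 + H**2/9 (X(b, H) = (H*H + 3)/9 = (H**2 + 3)/9 = (3 + H**2)/9 = 1/3 + H**2/9)
1/((V + 425637)/(((X(-2, -2)*7 - 3) + 105*135) - 322847)) = 1/((32496 + 425637)/((((1/3 + (1/9)*(-2)**2)*7 - 3) + 105*135) - 322847)) = 1/(458133/((((1/3 + (1/9)*4)*7 - 3) + 14175) - 322847)) = 1/(458133/((((1/3 + 4/9)*7 - 3) + 14175) - 322847)) = 1/(458133/((((7/9)*7 - 3) + 14175) - 322847)) = 1/(458133/(((49/9 - 3) + 14175) - 322847)) = 1/(458133/((22/9 + 14175) - 322847)) = 1/(458133/(127597/9 - 322847)) = 1/(458133/(-2778026/9)) = 1/(458133*(-9/2778026)) = 1/(-4123197/2778026) = -2778026/4123197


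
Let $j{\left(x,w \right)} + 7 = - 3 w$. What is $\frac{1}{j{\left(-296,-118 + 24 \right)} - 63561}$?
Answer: $- \frac{1}{63286} \approx -1.5801 \cdot 10^{-5}$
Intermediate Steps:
$j{\left(x,w \right)} = -7 - 3 w$
$\frac{1}{j{\left(-296,-118 + 24 \right)} - 63561} = \frac{1}{\left(-7 - 3 \left(-118 + 24\right)\right) - 63561} = \frac{1}{\left(-7 - -282\right) - 63561} = \frac{1}{\left(-7 + 282\right) - 63561} = \frac{1}{275 - 63561} = \frac{1}{-63286} = - \frac{1}{63286}$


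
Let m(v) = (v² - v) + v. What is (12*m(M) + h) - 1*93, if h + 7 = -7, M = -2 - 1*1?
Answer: 1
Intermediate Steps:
M = -3 (M = -2 - 1 = -3)
m(v) = v²
h = -14 (h = -7 - 7 = -14)
(12*m(M) + h) - 1*93 = (12*(-3)² - 14) - 1*93 = (12*9 - 14) - 93 = (108 - 14) - 93 = 94 - 93 = 1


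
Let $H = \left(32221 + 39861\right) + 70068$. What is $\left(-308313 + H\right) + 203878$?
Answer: $37715$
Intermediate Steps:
$H = 142150$ ($H = 72082 + 70068 = 142150$)
$\left(-308313 + H\right) + 203878 = \left(-308313 + 142150\right) + 203878 = -166163 + 203878 = 37715$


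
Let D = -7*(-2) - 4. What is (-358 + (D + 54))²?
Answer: 86436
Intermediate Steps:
D = 10 (D = 14 - 4 = 10)
(-358 + (D + 54))² = (-358 + (10 + 54))² = (-358 + 64)² = (-294)² = 86436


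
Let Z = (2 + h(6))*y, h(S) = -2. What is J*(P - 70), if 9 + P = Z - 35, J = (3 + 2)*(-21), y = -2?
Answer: 11970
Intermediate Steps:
J = -105 (J = 5*(-21) = -105)
Z = 0 (Z = (2 - 2)*(-2) = 0*(-2) = 0)
P = -44 (P = -9 + (0 - 35) = -9 - 35 = -44)
J*(P - 70) = -105*(-44 - 70) = -105*(-114) = 11970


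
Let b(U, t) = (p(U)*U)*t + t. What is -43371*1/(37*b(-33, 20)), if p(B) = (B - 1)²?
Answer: 43371/28228780 ≈ 0.0015364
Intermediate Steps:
p(B) = (-1 + B)²
b(U, t) = t + U*t*(-1 + U)² (b(U, t) = ((-1 + U)²*U)*t + t = (U*(-1 + U)²)*t + t = U*t*(-1 + U)² + t = t + U*t*(-1 + U)²)
-43371*1/(37*b(-33, 20)) = -43371*1/(740*(1 - 33*(-1 - 33)²)) = -43371*1/(740*(1 - 33*(-34)²)) = -43371*1/(740*(1 - 33*1156)) = -43371*1/(740*(1 - 38148)) = -43371/(37*(20*(-38147))) = -43371/(37*(-762940)) = -43371/(-28228780) = -43371*(-1/28228780) = 43371/28228780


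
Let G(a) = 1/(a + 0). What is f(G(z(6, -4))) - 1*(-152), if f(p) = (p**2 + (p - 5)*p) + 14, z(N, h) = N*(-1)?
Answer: 1502/9 ≈ 166.89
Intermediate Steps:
z(N, h) = -N
G(a) = 1/a
f(p) = 14 + p**2 + p*(-5 + p) (f(p) = (p**2 + (-5 + p)*p) + 14 = (p**2 + p*(-5 + p)) + 14 = 14 + p**2 + p*(-5 + p))
f(G(z(6, -4))) - 1*(-152) = (14 - 5/((-1*6)) + 2*(1/(-1*6))**2) - 1*(-152) = (14 - 5/(-6) + 2*(1/(-6))**2) + 152 = (14 - 5*(-1/6) + 2*(-1/6)**2) + 152 = (14 + 5/6 + 2*(1/36)) + 152 = (14 + 5/6 + 1/18) + 152 = 134/9 + 152 = 1502/9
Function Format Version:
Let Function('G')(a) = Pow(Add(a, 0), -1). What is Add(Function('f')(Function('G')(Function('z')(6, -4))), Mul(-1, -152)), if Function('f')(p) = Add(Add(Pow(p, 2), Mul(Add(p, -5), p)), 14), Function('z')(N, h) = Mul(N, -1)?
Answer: Rational(1502, 9) ≈ 166.89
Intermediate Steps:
Function('z')(N, h) = Mul(-1, N)
Function('G')(a) = Pow(a, -1)
Function('f')(p) = Add(14, Pow(p, 2), Mul(p, Add(-5, p))) (Function('f')(p) = Add(Add(Pow(p, 2), Mul(Add(-5, p), p)), 14) = Add(Add(Pow(p, 2), Mul(p, Add(-5, p))), 14) = Add(14, Pow(p, 2), Mul(p, Add(-5, p))))
Add(Function('f')(Function('G')(Function('z')(6, -4))), Mul(-1, -152)) = Add(Add(14, Mul(-5, Pow(Mul(-1, 6), -1)), Mul(2, Pow(Pow(Mul(-1, 6), -1), 2))), Mul(-1, -152)) = Add(Add(14, Mul(-5, Pow(-6, -1)), Mul(2, Pow(Pow(-6, -1), 2))), 152) = Add(Add(14, Mul(-5, Rational(-1, 6)), Mul(2, Pow(Rational(-1, 6), 2))), 152) = Add(Add(14, Rational(5, 6), Mul(2, Rational(1, 36))), 152) = Add(Add(14, Rational(5, 6), Rational(1, 18)), 152) = Add(Rational(134, 9), 152) = Rational(1502, 9)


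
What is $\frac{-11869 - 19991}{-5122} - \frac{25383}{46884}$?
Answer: $\frac{227285419}{40023308} \approx 5.6788$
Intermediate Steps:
$\frac{-11869 - 19991}{-5122} - \frac{25383}{46884} = \left(-31860\right) \left(- \frac{1}{5122}\right) - \frac{8461}{15628} = \frac{15930}{2561} - \frac{8461}{15628} = \frac{227285419}{40023308}$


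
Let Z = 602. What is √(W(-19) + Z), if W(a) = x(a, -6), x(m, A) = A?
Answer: 2*√149 ≈ 24.413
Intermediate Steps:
W(a) = -6
√(W(-19) + Z) = √(-6 + 602) = √596 = 2*√149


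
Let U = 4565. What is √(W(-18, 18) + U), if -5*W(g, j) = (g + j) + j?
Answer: √114035/5 ≈ 67.538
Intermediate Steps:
W(g, j) = -2*j/5 - g/5 (W(g, j) = -((g + j) + j)/5 = -(g + 2*j)/5 = -2*j/5 - g/5)
√(W(-18, 18) + U) = √((-⅖*18 - ⅕*(-18)) + 4565) = √((-36/5 + 18/5) + 4565) = √(-18/5 + 4565) = √(22807/5) = √114035/5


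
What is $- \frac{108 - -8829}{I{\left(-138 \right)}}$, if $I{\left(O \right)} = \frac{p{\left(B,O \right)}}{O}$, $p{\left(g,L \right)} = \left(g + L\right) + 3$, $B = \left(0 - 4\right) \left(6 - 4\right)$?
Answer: $- \frac{1233306}{143} \approx -8624.5$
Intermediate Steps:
$B = -8$ ($B = \left(-4\right) 2 = -8$)
$p{\left(g,L \right)} = 3 + L + g$ ($p{\left(g,L \right)} = \left(L + g\right) + 3 = 3 + L + g$)
$I{\left(O \right)} = \frac{-5 + O}{O}$ ($I{\left(O \right)} = \frac{3 + O - 8}{O} = \frac{-5 + O}{O}$)
$- \frac{108 - -8829}{I{\left(-138 \right)}} = - \frac{108 - -8829}{\frac{1}{-138} \left(-5 - 138\right)} = - \frac{108 + 8829}{\left(- \frac{1}{138}\right) \left(-143\right)} = - \frac{8937}{\frac{143}{138}} = - \frac{8937 \cdot 138}{143} = \left(-1\right) \frac{1233306}{143} = - \frac{1233306}{143}$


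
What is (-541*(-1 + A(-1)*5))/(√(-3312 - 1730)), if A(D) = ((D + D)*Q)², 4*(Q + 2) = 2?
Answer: 11902*I*√5042/2521 ≈ 335.23*I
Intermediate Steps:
Q = -3/2 (Q = -2 + (¼)*2 = -2 + ½ = -3/2 ≈ -1.5000)
A(D) = 9*D² (A(D) = ((D + D)*(-3/2))² = ((2*D)*(-3/2))² = (-3*D)² = 9*D²)
(-541*(-1 + A(-1)*5))/(√(-3312 - 1730)) = (-541*(-1 + (9*(-1)²)*5))/(√(-3312 - 1730)) = (-541*(-1 + (9*1)*5))/(√(-5042)) = (-541*(-1 + 9*5))/((I*√5042)) = (-541*(-1 + 45))*(-I*√5042/5042) = (-541*44)*(-I*√5042/5042) = -(-11902)*I*√5042/2521 = 11902*I*√5042/2521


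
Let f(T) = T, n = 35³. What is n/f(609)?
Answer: 6125/87 ≈ 70.402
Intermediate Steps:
n = 42875
n/f(609) = 42875/609 = 42875*(1/609) = 6125/87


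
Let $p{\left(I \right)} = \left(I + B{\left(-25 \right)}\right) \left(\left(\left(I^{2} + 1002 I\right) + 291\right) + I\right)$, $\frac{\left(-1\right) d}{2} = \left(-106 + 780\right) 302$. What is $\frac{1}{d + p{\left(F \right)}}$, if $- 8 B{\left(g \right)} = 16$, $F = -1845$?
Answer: $- \frac{1}{2870240603} \approx -3.484 \cdot 10^{-10}$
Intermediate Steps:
$d = -407096$ ($d = - 2 \left(-106 + 780\right) 302 = - 2 \cdot 674 \cdot 302 = \left(-2\right) 203548 = -407096$)
$B{\left(g \right)} = -2$ ($B{\left(g \right)} = \left(- \frac{1}{8}\right) 16 = -2$)
$p{\left(I \right)} = \left(-2 + I\right) \left(291 + I^{2} + 1003 I\right)$ ($p{\left(I \right)} = \left(I - 2\right) \left(\left(\left(I^{2} + 1002 I\right) + 291\right) + I\right) = \left(-2 + I\right) \left(\left(291 + I^{2} + 1002 I\right) + I\right) = \left(-2 + I\right) \left(291 + I^{2} + 1003 I\right)$)
$\frac{1}{d + p{\left(F \right)}} = \frac{1}{-407096 + \left(-582 + \left(-1845\right)^{3} - -3164175 + 1001 \left(-1845\right)^{2}\right)} = \frac{1}{-407096 + \left(-582 - 6280426125 + 3164175 + 1001 \cdot 3404025\right)} = \frac{1}{-407096 + \left(-582 - 6280426125 + 3164175 + 3407429025\right)} = \frac{1}{-407096 - 2869833507} = \frac{1}{-2870240603} = - \frac{1}{2870240603}$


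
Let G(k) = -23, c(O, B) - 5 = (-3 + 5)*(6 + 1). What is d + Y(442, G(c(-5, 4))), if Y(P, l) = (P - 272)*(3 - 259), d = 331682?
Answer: 288162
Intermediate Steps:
c(O, B) = 19 (c(O, B) = 5 + (-3 + 5)*(6 + 1) = 5 + 2*7 = 5 + 14 = 19)
Y(P, l) = 69632 - 256*P (Y(P, l) = (-272 + P)*(-256) = 69632 - 256*P)
d + Y(442, G(c(-5, 4))) = 331682 + (69632 - 256*442) = 331682 + (69632 - 113152) = 331682 - 43520 = 288162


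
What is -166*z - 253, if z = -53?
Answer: 8545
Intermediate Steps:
-166*z - 253 = -166*(-53) - 253 = 8798 - 253 = 8545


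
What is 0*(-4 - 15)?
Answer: 0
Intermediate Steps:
0*(-4 - 15) = 0*(-19) = 0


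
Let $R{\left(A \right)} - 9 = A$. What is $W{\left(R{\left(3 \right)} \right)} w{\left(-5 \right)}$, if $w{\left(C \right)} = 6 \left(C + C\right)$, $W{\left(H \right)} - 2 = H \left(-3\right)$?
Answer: $2040$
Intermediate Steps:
$R{\left(A \right)} = 9 + A$
$W{\left(H \right)} = 2 - 3 H$ ($W{\left(H \right)} = 2 + H \left(-3\right) = 2 - 3 H$)
$w{\left(C \right)} = 12 C$ ($w{\left(C \right)} = 6 \cdot 2 C = 12 C$)
$W{\left(R{\left(3 \right)} \right)} w{\left(-5 \right)} = \left(2 - 3 \left(9 + 3\right)\right) 12 \left(-5\right) = \left(2 - 36\right) \left(-60\right) = \left(-34\right) \left(-60\right) = 2040$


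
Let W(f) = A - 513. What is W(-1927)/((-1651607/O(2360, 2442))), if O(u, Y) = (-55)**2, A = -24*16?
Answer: 117975/71809 ≈ 1.6429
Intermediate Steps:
A = -384
O(u, Y) = 3025
W(f) = -897 (W(f) = -384 - 513 = -897)
W(-1927)/((-1651607/O(2360, 2442))) = -897/((-1651607/3025)) = -897/((-1651607*1/3025)) = -897/(-1651607/3025) = -897*(-3025/1651607) = 117975/71809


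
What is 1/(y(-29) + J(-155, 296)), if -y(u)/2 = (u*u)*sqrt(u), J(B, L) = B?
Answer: I/(-155*I + 1682*sqrt(29)) ≈ -1.8887e-6 + 0.00011037*I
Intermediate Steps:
y(u) = -2*u**(5/2) (y(u) = -2*u*u*sqrt(u) = -2*u**2*sqrt(u) = -2*u**(5/2))
1/(y(-29) + J(-155, 296)) = 1/(-1682*I*sqrt(29) - 155) = 1/(-155 - 1682*I*sqrt(29))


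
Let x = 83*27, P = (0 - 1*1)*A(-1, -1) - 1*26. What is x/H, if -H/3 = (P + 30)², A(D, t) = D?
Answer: -747/25 ≈ -29.880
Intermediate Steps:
P = -25 (P = (0 - 1*1)*(-1) - 1*26 = (0 - 1)*(-1) - 26 = -1*(-1) - 26 = 1 - 26 = -25)
H = -75 (H = -3*(-25 + 30)² = -3*5² = -3*25 = -75)
x = 2241
x/H = 2241/(-75) = 2241*(-1/75) = -747/25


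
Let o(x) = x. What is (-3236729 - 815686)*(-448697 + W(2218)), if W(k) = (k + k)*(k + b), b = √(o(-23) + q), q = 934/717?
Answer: -38053599247665 - 5992170980*I*√11154369/239 ≈ -3.8054e+13 - 8.3735e+10*I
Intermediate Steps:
q = 934/717 (q = 934*(1/717) = 934/717 ≈ 1.3027)
b = I*√11154369/717 (b = √(-23 + 934/717) = √(-15557/717) = I*√11154369/717 ≈ 4.658*I)
W(k) = 2*k*(k + I*√11154369/717) (W(k) = (k + k)*(k + I*√11154369/717) = (2*k)*(k + I*√11154369/717) = 2*k*(k + I*√11154369/717))
(-3236729 - 815686)*(-448697 + W(2218)) = (-3236729 - 815686)*(-448697 + (2/717)*2218*(717*2218 + I*√11154369)) = -4052415*(-448697 + (2/717)*2218*(1590306 + I*√11154369)) = -4052415*(-448697 + (9839048 + 4436*I*√11154369/717)) = -4052415*(9390351 + 4436*I*√11154369/717) = -38053599247665 - 5992170980*I*√11154369/239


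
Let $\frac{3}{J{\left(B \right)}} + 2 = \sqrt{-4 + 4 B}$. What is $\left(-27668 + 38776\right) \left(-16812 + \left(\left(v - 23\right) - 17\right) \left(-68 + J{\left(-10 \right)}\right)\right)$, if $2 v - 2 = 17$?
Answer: $- \frac{654669419}{4} + \frac{169397 i \sqrt{11}}{4} \approx -1.6367 \cdot 10^{8} + 1.4046 \cdot 10^{5} i$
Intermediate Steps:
$v = \frac{19}{2}$ ($v = 1 + \frac{1}{2} \cdot 17 = 1 + \frac{17}{2} = \frac{19}{2} \approx 9.5$)
$J{\left(B \right)} = \frac{3}{-2 + \sqrt{-4 + 4 B}}$
$\left(-27668 + 38776\right) \left(-16812 + \left(\left(v - 23\right) - 17\right) \left(-68 + J{\left(-10 \right)}\right)\right) = \left(-27668 + 38776\right) \left(-16812 + \left(\left(\frac{19}{2} - 23\right) - 17\right) \left(-68 + \frac{3}{2 \left(-1 + \sqrt{-1 - 10}\right)}\right)\right) = 11108 \left(-16812 + \left(- \frac{27}{2} - 17\right) \left(-68 + \frac{3}{2 \left(-1 + \sqrt{-11}\right)}\right)\right) = 11108 \left(-16812 - \frac{61 \left(-68 + \frac{3}{2 \left(-1 + i \sqrt{11}\right)}\right)}{2}\right) = 11108 \left(-16812 + \left(2074 - \frac{183}{4 \left(-1 + i \sqrt{11}\right)}\right)\right) = 11108 \left(-14738 - \frac{183}{4 \left(-1 + i \sqrt{11}\right)}\right) = -163709704 - \frac{508191}{-1 + i \sqrt{11}}$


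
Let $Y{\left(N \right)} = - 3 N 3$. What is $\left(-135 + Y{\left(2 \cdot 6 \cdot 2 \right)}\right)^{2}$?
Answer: $123201$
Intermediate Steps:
$Y{\left(N \right)} = - 9 N$
$\left(-135 + Y{\left(2 \cdot 6 \cdot 2 \right)}\right)^{2} = \left(-135 - 9 \cdot 2 \cdot 6 \cdot 2\right)^{2} = \left(-135 - 9 \cdot 2 \cdot 12\right)^{2} = \left(-135 - 216\right)^{2} = \left(-351\right)^{2} = 123201$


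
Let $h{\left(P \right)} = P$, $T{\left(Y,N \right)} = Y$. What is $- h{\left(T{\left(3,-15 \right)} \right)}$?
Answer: $-3$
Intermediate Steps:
$- h{\left(T{\left(3,-15 \right)} \right)} = \left(-1\right) 3 = -3$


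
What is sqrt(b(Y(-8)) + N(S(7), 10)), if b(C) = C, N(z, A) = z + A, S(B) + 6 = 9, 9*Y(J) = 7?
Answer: 2*sqrt(31)/3 ≈ 3.7118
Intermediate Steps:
Y(J) = 7/9 (Y(J) = (1/9)*7 = 7/9)
S(B) = 3 (S(B) = -6 + 9 = 3)
N(z, A) = A + z
sqrt(b(Y(-8)) + N(S(7), 10)) = sqrt(7/9 + (10 + 3)) = sqrt(7/9 + 13) = sqrt(124/9) = 2*sqrt(31)/3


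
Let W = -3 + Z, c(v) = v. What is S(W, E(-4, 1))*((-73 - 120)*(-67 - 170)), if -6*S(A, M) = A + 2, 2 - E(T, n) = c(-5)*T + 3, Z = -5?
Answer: 45741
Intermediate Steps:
E(T, n) = -1 + 5*T (E(T, n) = 2 - (-5*T + 3) = 2 - (3 - 5*T) = 2 + (-3 + 5*T) = -1 + 5*T)
W = -8 (W = -3 - 5 = -8)
S(A, M) = -⅓ - A/6 (S(A, M) = -(A + 2)/6 = -(2 + A)/6 = -⅓ - A/6)
S(W, E(-4, 1))*((-73 - 120)*(-67 - 170)) = (-⅓ - ⅙*(-8))*((-73 - 120)*(-67 - 170)) = (-⅓ + 4/3)*(-193*(-237)) = 1*45741 = 45741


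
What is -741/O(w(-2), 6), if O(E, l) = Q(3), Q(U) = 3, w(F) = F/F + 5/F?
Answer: -247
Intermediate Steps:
w(F) = 1 + 5/F
O(E, l) = 3
-741/O(w(-2), 6) = -741/3 = -741*⅓ = -247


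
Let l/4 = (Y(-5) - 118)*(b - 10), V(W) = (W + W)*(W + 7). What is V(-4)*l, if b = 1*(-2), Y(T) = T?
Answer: -141696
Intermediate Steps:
V(W) = 2*W*(7 + W) (V(W) = (2*W)*(7 + W) = 2*W*(7 + W))
b = -2
l = 5904 (l = 4*((-5 - 118)*(-2 - 10)) = 4*(-123*(-12)) = 4*1476 = 5904)
V(-4)*l = (2*(-4)*(7 - 4))*5904 = (2*(-4)*3)*5904 = -24*5904 = -141696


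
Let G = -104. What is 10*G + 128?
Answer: -912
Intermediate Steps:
10*G + 128 = 10*(-104) + 128 = -1040 + 128 = -912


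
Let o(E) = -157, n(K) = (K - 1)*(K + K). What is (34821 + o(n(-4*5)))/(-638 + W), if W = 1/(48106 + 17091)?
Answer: -2259988808/41595685 ≈ -54.332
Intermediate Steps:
n(K) = 2*K*(-1 + K) (n(K) = (-1 + K)*(2*K) = 2*K*(-1 + K))
W = 1/65197 ≈ 1.5338e-5
(34821 + o(n(-4*5)))/(-638 + W) = (34821 - 157)/(-638 + 1/65197) = 34664/(-41595685/65197) = 34664*(-65197/41595685) = -2259988808/41595685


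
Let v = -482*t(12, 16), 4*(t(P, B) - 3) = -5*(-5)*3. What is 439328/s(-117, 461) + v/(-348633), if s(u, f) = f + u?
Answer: 12763987079/9994146 ≈ 1277.1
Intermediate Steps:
t(P, B) = 87/4 (t(P, B) = 3 + (-5*(-5)*3)/4 = 3 + (25*3)/4 = 3 + (1/4)*75 = 3 + 75/4 = 87/4)
v = -20967/2 (v = -482*87/4 = -20967/2 ≈ -10484.)
439328/s(-117, 461) + v/(-348633) = 439328/(461 - 117) - 20967/2/(-348633) = 439328/344 - 20967/2*(-1/348633) = 439328*(1/344) + 6989/232422 = 54916/43 + 6989/232422 = 12763987079/9994146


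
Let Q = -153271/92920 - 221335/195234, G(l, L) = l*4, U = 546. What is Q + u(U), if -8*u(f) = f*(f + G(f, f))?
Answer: -1690076829473207/9070571640 ≈ -1.8633e+5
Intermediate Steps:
G(l, L) = 4*l
u(f) = -5*f**2/8 (u(f) = -f*(f + 4*f)/8 = -f*5*f/8 = -5*f**2/8)
Q = -25245079307/9070571640 (Q = -153271*1/92920 - 221335*1/195234 = -153271/92920 - 221335/195234 = -25245079307/9070571640 ≈ -2.7832)
Q + u(U) = -25245079307/9070571640 - 5/8*546**2 = -25245079307/9070571640 - 5/8*298116 = -25245079307/9070571640 - 372645/2 = -1690076829473207/9070571640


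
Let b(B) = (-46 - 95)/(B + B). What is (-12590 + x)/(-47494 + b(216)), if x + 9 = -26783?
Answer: 5671008/6839183 ≈ 0.82919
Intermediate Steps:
b(B) = -141/(2*B) (b(B) = -141*1/(2*B) = -141/(2*B))
x = -26792 (x = -9 - 26783 = -26792)
(-12590 + x)/(-47494 + b(216)) = (-12590 - 26792)/(-47494 - 141/2/216) = -39382/(-47494 - 141/2*1/216) = -39382/(-47494 - 47/144) = -39382/(-6839183/144) = -39382*(-144/6839183) = 5671008/6839183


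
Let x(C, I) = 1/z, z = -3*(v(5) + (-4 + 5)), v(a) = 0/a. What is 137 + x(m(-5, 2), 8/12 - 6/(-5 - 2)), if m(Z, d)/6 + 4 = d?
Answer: 410/3 ≈ 136.67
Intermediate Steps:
m(Z, d) = -24 + 6*d
v(a) = 0
z = -3 (z = -3*(0 + (-4 + 5)) = -3*(0 + 1) = -3*1 = -3)
x(C, I) = -⅓ (x(C, I) = 1/(-3) = -⅓)
137 + x(m(-5, 2), 8/12 - 6/(-5 - 2)) = 137 - ⅓ = 410/3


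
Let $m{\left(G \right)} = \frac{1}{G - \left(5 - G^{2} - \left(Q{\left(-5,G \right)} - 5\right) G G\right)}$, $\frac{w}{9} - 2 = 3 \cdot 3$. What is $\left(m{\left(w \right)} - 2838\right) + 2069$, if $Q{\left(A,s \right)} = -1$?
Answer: $- \frac{37612560}{48911} \approx -769.0$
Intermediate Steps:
$w = 99$ ($w = 18 + 9 \cdot 3 \cdot 3 = 18 + 9 \cdot 9 = 18 + 81 = 99$)
$m{\left(G \right)} = \frac{1}{-5 + G - 5 G^{2}}$ ($m{\left(G \right)} = \frac{1}{G - \left(5 - G^{2} - \left(-1 - 5\right) G G\right)} = \frac{1}{G - \left(5 - G^{2} - - 6 G G\right)} = \frac{1}{G + \left(\left(G^{2} - 6 G^{2}\right) - 5\right)} = \frac{1}{G - \left(5 + 5 G^{2}\right)} = \frac{1}{-5 + G - 5 G^{2}}$)
$\left(m{\left(w \right)} - 2838\right) + 2069 = \left(- \frac{1}{5 - 99 + 5 \cdot 99^{2}} - 2838\right) + 2069 = \left(- \frac{1}{5 - 99 + 5 \cdot 9801} - 2838\right) + 2069 = \left(- \frac{1}{5 - 99 + 49005} - 2838\right) + 2069 = \left(- \frac{1}{48911} - 2838\right) + 2069 = - \frac{138809419}{48911} + 2069 = - \frac{37612560}{48911}$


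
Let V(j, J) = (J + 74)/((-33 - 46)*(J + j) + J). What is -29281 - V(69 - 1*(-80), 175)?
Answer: -744352052/25421 ≈ -29281.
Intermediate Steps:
V(j, J) = (74 + J)/(-79*j - 78*J) (V(j, J) = (74 + J)/(-79*(J + j) + J) = (74 + J)/((-79*J - 79*j) + J) = (74 + J)/(-79*j - 78*J))
-29281 - V(69 - 1*(-80), 175) = -29281 - (-74 - 1*175)/(78*175 + 79*(69 - 1*(-80))) = -29281 - (-74 - 175)/(13650 + 79*(69 + 80)) = -29281 - (-249)/(13650 + 79*149) = -29281 - (-249)/(13650 + 11771) = -29281 - (-249)/25421 = -29281 - 1*(-249/25421) = -29281 + 249/25421 = -744352052/25421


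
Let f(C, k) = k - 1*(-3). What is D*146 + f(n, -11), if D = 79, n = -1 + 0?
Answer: 11526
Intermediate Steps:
n = -1
f(C, k) = 3 + k (f(C, k) = k + 3 = 3 + k)
D*146 + f(n, -11) = 79*146 + (3 - 11) = 11534 - 8 = 11526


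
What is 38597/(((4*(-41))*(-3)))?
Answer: 38597/492 ≈ 78.449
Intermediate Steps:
38597/(((4*(-41))*(-3))) = 38597/((-164*(-3))) = 38597/492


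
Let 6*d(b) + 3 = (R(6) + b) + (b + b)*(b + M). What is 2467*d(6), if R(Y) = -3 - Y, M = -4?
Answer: 7401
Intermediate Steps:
d(b) = -2 + b/6 + b*(-4 + b)/3 (d(b) = -½ + (((-3 - 1*6) + b) + (b + b)*(b - 4))/6 = -½ + (((-3 - 6) + b) + (2*b)*(-4 + b))/6 = -½ + ((-9 + b) + 2*b*(-4 + b))/6 = -½ + (-9 + b + 2*b*(-4 + b))/6 = -½ + (-3/2 + b/6 + b*(-4 + b)/3) = -2 + b/6 + b*(-4 + b)/3)
2467*d(6) = 2467*(-2 - 7/6*6 + (⅓)*6²) = 2467*(-2 - 7 + (⅓)*36) = 2467*(-2 - 7 + 12) = 2467*3 = 7401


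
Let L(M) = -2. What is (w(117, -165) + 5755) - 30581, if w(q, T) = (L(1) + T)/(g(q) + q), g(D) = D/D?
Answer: -2929635/118 ≈ -24827.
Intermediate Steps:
g(D) = 1
w(q, T) = (-2 + T)/(1 + q)
(w(117, -165) + 5755) - 30581 = ((-2 - 165)/(1 + 117) + 5755) - 30581 = (-167/118 + 5755) - 30581 = 678923/118 - 30581 = -2929635/118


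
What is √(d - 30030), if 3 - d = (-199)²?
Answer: 26*I*√103 ≈ 263.87*I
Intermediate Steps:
d = -39598 (d = 3 - 1*(-199)² = 3 - 1*39601 = 3 - 39601 = -39598)
√(d - 30030) = √(-39598 - 30030) = √(-69628) = 26*I*√103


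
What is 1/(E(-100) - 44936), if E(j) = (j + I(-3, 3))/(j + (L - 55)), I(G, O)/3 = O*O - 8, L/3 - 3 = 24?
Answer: -74/3325167 ≈ -2.2255e-5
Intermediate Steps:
L = 81 (L = 9 + 3*24 = 9 + 72 = 81)
I(G, O) = -24 + 3*O**2 (I(G, O) = 3*(O*O - 8) = 3*(O**2 - 8) = 3*(-8 + O**2) = -24 + 3*O**2)
E(j) = (3 + j)/(26 + j) (E(j) = (j + (-24 + 3*3**2))/(j + (81 - 55)) = (j + (-24 + 3*9))/(j + 26) = (j + (-24 + 27))/(26 + j) = (j + 3)/(26 + j) = (3 + j)/(26 + j))
1/(E(-100) - 44936) = 1/((3 - 100)/(26 - 100) - 44936) = 1/(-97/(-74) - 44936) = 1/(-1/74*(-97) - 44936) = 1/(97/74 - 44936) = 1/(-3325167/74) = -74/3325167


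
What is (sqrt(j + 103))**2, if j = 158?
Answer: 261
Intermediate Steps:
(sqrt(j + 103))**2 = (sqrt(158 + 103))**2 = (sqrt(261))**2 = (3*sqrt(29))**2 = 261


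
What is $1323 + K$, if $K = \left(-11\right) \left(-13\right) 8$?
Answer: $2467$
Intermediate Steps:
$K = 1144$ ($K = 143 \cdot 8 = 1144$)
$1323 + K = 1323 + 1144 = 2467$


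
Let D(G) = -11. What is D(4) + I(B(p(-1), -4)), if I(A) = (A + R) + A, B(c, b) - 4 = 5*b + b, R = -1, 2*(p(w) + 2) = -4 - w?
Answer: -52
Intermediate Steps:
p(w) = -4 - w/2 (p(w) = -2 + (-4 - w)/2 = -2 + (-2 - w/2) = -4 - w/2)
B(c, b) = 4 + 6*b (B(c, b) = 4 + (5*b + b) = 4 + 6*b)
I(A) = -1 + 2*A (I(A) = (A - 1) + A = (-1 + A) + A = -1 + 2*A)
D(4) + I(B(p(-1), -4)) = -11 + (-1 + 2*(4 + 6*(-4))) = -11 + (-1 + 2*(4 - 24)) = -11 + (-1 + 2*(-20)) = -11 + (-1 - 40) = -11 - 41 = -52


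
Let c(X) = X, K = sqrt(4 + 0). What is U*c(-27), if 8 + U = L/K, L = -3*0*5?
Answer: 216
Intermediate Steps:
L = 0 (L = 0*5 = 0)
K = 2 (K = sqrt(4) = 2)
U = -8 (U = -8 + 0/2 = -8 + 0*(1/2) = -8 + 0 = -8)
U*c(-27) = -8*(-27) = 216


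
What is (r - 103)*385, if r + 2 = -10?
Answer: -44275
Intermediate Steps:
r = -12 (r = -2 - 10 = -12)
(r - 103)*385 = (-12 - 103)*385 = -115*385 = -44275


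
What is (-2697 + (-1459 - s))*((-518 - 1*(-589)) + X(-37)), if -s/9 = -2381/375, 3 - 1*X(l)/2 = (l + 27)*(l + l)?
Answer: 738880129/125 ≈ 5.9110e+6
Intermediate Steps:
X(l) = 6 - 4*l*(27 + l) (X(l) = 6 - 2*(l + 27)*(l + l) = 6 - 2*(27 + l)*2*l = 6 - 4*l*(27 + l))
s = 7143/125 (s = -(-21429)/375 = -9*(-2381/375) = 7143/125 ≈ 57.144)
(-2697 + (-1459 - s))*((-518 - 1*(-589)) + X(-37)) = (-2697 + (-1459 - 1*7143/125))*((-518 - 1*(-589)) + (6 - 108*(-37) - 4*(-37)²)) = (-2697 + (-1459 - 7143/125))*((-518 + 589) + (6 + 3996 - 4*1369)) = (-2697 - 189518/125)*(71 + (6 + 3996 - 5476)) = -526643*(71 - 1474)/125 = -526643/125*(-1403) = 738880129/125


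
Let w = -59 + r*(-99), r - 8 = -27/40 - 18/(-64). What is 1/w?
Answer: -160/129923 ≈ -0.0012315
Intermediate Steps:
r = 1217/160 (r = 8 + (-27/40 - 18/(-64)) = 8 + (-27*1/40 - 18*(-1/64)) = 8 + (-27/40 + 9/32) = 8 - 63/160 = 1217/160 ≈ 7.6062)
w = -129923/160 (w = -59 + (1217/160)*(-99) = -59 - 120483/160 = -129923/160 ≈ -812.02)
1/w = 1/(-129923/160) = -160/129923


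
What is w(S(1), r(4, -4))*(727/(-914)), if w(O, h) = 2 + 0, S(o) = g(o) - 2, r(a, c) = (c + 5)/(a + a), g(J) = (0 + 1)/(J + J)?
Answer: -727/457 ≈ -1.5908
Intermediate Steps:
g(J) = 1/(2*J)
r(a, c) = (5 + c)/(2*a) (r(a, c) = (5 + c)/((2*a)) = (5 + c)*(1/(2*a)) = (5 + c)/(2*a))
S(o) = -2 + 1/(2*o) (S(o) = 1/(2*o) - 2 = -2 + 1/(2*o))
w(O, h) = 2
w(S(1), r(4, -4))*(727/(-914)) = 2*(727/(-914)) = 2*(727*(-1/914)) = 2*(-727/914) = -727/457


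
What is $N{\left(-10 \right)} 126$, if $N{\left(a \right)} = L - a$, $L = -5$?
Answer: $630$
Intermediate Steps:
$N{\left(a \right)} = -5 - a$
$N{\left(-10 \right)} 126 = \left(-5 - -10\right) 126 = \left(-5 + 10\right) 126 = 5 \cdot 126 = 630$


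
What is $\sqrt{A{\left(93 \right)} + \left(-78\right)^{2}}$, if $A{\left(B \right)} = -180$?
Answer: $12 \sqrt{41} \approx 76.838$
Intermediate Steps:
$\sqrt{A{\left(93 \right)} + \left(-78\right)^{2}} = \sqrt{-180 + \left(-78\right)^{2}} = \sqrt{-180 + 6084} = \sqrt{5904} = 12 \sqrt{41}$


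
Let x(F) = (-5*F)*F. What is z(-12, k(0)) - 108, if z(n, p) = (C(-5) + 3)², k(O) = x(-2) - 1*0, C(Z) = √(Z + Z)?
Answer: -109 + 6*I*√10 ≈ -109.0 + 18.974*I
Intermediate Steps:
C(Z) = √2*√Z (C(Z) = √(2*Z) = √2*√Z)
x(F) = -5*F²
k(O) = -20 (k(O) = -5*(-2)² - 1*0 = -5*4 + 0 = -20 + 0 = -20)
z(n, p) = (3 + I*√10)² (z(n, p) = (√2*√(-5) + 3)² = (√2*(I*√5) + 3)² = (I*√10 + 3)² = (3 + I*√10)²)
z(-12, k(0)) - 108 = (3 + I*√10)² - 108 = -108 + (3 + I*√10)²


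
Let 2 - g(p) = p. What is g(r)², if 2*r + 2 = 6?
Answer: 0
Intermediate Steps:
r = 2 (r = -1 + (½)*6 = -1 + 3 = 2)
g(p) = 2 - p
g(r)² = (2 - 1*2)² = (2 - 2)² = 0² = 0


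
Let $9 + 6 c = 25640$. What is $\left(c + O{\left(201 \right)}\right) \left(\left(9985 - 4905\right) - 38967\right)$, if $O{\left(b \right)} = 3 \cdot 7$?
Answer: $- \frac{872827459}{6} \approx -1.4547 \cdot 10^{8}$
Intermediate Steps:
$O{\left(b \right)} = 21$
$c = \frac{25631}{6}$ ($c = - \frac{3}{2} + \frac{1}{6} \cdot 25640 = - \frac{3}{2} + \frac{12820}{3} = \frac{25631}{6} \approx 4271.8$)
$\left(c + O{\left(201 \right)}\right) \left(\left(9985 - 4905\right) - 38967\right) = \left(\frac{25631}{6} + 21\right) \left(\left(9985 - 4905\right) - 38967\right) = \frac{25757 \left(\left(9985 - 4905\right) - 38967\right)}{6} = \frac{25757 \left(5080 - 38967\right)}{6} = \frac{25757}{6} \left(-33887\right) = - \frac{872827459}{6}$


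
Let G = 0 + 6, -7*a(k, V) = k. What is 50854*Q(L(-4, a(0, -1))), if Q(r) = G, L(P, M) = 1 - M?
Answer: 305124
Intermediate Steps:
a(k, V) = -k/7
G = 6
Q(r) = 6
50854*Q(L(-4, a(0, -1))) = 50854*6 = 305124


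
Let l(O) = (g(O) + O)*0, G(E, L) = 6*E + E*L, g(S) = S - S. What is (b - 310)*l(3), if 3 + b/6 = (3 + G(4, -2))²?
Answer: 0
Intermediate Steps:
g(S) = 0
b = 2148 (b = -18 + 6*(3 + 4*(6 - 2))² = -18 + 6*(3 + 4*4)² = -18 + 6*(3 + 16)² = -18 + 6*19² = -18 + 6*361 = -18 + 2166 = 2148)
l(O) = 0 (l(O) = (0 + O)*0 = O*0 = 0)
(b - 310)*l(3) = (2148 - 310)*0 = 1838*0 = 0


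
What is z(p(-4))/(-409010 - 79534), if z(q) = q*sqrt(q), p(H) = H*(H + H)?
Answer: -4*sqrt(2)/15267 ≈ -0.00037053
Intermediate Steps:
p(H) = 2*H**2 (p(H) = H*(2*H) = 2*H**2)
z(q) = q**(3/2)
z(p(-4))/(-409010 - 79534) = (2*(-4)**2)**(3/2)/(-409010 - 79534) = (2*16)**(3/2)/(-488544) = 32**(3/2)*(-1/488544) = (128*sqrt(2))*(-1/488544) = -4*sqrt(2)/15267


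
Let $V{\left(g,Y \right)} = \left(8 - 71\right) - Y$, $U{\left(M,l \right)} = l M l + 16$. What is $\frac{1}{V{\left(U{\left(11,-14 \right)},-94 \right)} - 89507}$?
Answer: $- \frac{1}{89476} \approx -1.1176 \cdot 10^{-5}$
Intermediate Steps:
$U{\left(M,l \right)} = 16 + M l^{2}$ ($U{\left(M,l \right)} = M l l + 16 = M l^{2} + 16 = 16 + M l^{2}$)
$V{\left(g,Y \right)} = -63 - Y$
$\frac{1}{V{\left(U{\left(11,-14 \right)},-94 \right)} - 89507} = \frac{1}{\left(-63 - -94\right) - 89507} = \frac{1}{\left(-63 + 94\right) - 89507} = \frac{1}{31 - 89507} = \frac{1}{-89476} = - \frac{1}{89476}$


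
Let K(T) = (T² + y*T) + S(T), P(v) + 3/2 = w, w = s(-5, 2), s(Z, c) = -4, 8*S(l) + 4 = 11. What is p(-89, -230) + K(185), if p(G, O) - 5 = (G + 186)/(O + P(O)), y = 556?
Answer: 516556865/3768 ≈ 1.3709e+5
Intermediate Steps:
S(l) = 7/8 (S(l) = -½ + (⅛)*11 = -½ + 11/8 = 7/8)
w = -4
P(v) = -11/2 (P(v) = -3/2 - 4 = -11/2)
K(T) = 7/8 + T² + 556*T (K(T) = (T² + 556*T) + 7/8 = 7/8 + T² + 556*T)
p(G, O) = 5 + (186 + G)/(-11/2 + O) (p(G, O) = 5 + (G + 186)/(O - 11/2) = 5 + (186 + G)/(-11/2 + O))
p(-89, -230) + K(185) = (317 + 2*(-89) + 10*(-230))/(-11 + 2*(-230)) + (7/8 + 185² + 556*185) = (317 - 178 - 2300)/(-11 - 460) + (7/8 + 34225 + 102860) = -2161/(-471) + 1096687/8 = -1/471*(-2161) + 1096687/8 = 2161/471 + 1096687/8 = 516556865/3768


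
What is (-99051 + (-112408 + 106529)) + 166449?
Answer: 61519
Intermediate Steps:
(-99051 + (-112408 + 106529)) + 166449 = (-99051 - 5879) + 166449 = -104930 + 166449 = 61519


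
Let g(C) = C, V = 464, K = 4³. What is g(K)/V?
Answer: 4/29 ≈ 0.13793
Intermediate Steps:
K = 64
g(K)/V = 64/464 = 64*(1/464) = 4/29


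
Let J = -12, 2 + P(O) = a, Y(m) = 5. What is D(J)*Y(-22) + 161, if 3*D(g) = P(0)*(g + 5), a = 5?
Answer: 126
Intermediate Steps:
P(O) = 3 (P(O) = -2 + 5 = 3)
D(g) = 5 + g (D(g) = (3*(g + 5))/3 = (3*(5 + g))/3 = (15 + 3*g)/3 = 5 + g)
D(J)*Y(-22) + 161 = (5 - 12)*5 + 161 = -7*5 + 161 = -35 + 161 = 126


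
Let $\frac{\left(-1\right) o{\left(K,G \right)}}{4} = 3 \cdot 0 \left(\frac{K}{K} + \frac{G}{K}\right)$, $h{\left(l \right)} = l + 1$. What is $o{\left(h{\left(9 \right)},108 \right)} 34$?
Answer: $0$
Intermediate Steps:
$h{\left(l \right)} = 1 + l$
$o{\left(K,G \right)} = 0$ ($o{\left(K,G \right)} = - 4 \cdot 3 \cdot 0 \left(\frac{K}{K} + \frac{G}{K}\right) = - 4 \cdot 0 \left(1 + \frac{G}{K}\right) = \left(-4\right) 0 = 0$)
$o{\left(h{\left(9 \right)},108 \right)} 34 = 0 \cdot 34 = 0$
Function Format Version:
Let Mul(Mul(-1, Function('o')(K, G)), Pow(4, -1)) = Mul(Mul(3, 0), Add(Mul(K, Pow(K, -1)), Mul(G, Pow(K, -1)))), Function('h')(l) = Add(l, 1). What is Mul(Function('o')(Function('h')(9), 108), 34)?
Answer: 0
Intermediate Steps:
Function('h')(l) = Add(1, l)
Function('o')(K, G) = 0 (Function('o')(K, G) = Mul(-4, Mul(Mul(3, 0), Add(Mul(K, Pow(K, -1)), Mul(G, Pow(K, -1))))) = Mul(-4, Mul(0, Add(1, Mul(G, Pow(K, -1))))) = Mul(-4, 0) = 0)
Mul(Function('o')(Function('h')(9), 108), 34) = Mul(0, 34) = 0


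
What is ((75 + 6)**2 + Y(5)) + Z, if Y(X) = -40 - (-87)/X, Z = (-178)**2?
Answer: 191112/5 ≈ 38222.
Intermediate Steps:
Z = 31684
Y(X) = -40 + 87/X
((75 + 6)**2 + Y(5)) + Z = ((75 + 6)**2 + (-40 + 87/5)) + 31684 = (81**2 + (-40 + 87*(1/5))) + 31684 = (6561 + (-40 + 87/5)) + 31684 = (6561 - 113/5) + 31684 = 32692/5 + 31684 = 191112/5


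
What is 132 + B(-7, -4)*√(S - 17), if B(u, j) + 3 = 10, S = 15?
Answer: 132 + 7*I*√2 ≈ 132.0 + 9.8995*I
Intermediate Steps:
B(u, j) = 7 (B(u, j) = -3 + 10 = 7)
132 + B(-7, -4)*√(S - 17) = 132 + 7*√(15 - 17) = 132 + 7*√(-2) = 132 + 7*(I*√2) = 132 + 7*I*√2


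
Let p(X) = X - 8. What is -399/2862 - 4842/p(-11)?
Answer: 4616741/18126 ≈ 254.70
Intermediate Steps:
p(X) = -8 + X
-399/2862 - 4842/p(-11) = -399/2862 - 4842/(-8 - 11) = -399*1/2862 - 4842/(-19) = -133/954 - 4842*(-1/19) = -133/954 + 4842/19 = 4616741/18126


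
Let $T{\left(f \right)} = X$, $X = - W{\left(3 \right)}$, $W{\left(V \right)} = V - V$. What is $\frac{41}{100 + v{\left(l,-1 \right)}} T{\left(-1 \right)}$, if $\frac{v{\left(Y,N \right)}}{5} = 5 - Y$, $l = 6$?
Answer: $0$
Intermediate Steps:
$W{\left(V \right)} = 0$
$v{\left(Y,N \right)} = 25 - 5 Y$ ($v{\left(Y,N \right)} = 5 \left(5 - Y\right) = 25 - 5 Y$)
$X = 0$ ($X = \left(-1\right) 0 = 0$)
$T{\left(f \right)} = 0$
$\frac{41}{100 + v{\left(l,-1 \right)}} T{\left(-1 \right)} = \frac{41}{100 + \left(25 - 30\right)} 0 = \frac{41}{100 - 5} \cdot 0 = \frac{41}{95} \cdot 0 = 0$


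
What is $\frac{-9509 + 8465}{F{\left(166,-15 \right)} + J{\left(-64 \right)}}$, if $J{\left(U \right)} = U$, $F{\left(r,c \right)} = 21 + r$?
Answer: $- \frac{348}{41} \approx -8.4878$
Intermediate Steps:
$\frac{-9509 + 8465}{F{\left(166,-15 \right)} + J{\left(-64 \right)}} = \frac{-9509 + 8465}{\left(21 + 166\right) - 64} = - \frac{1044}{187 - 64} = - \frac{1044}{123} = \left(-1044\right) \frac{1}{123} = - \frac{348}{41}$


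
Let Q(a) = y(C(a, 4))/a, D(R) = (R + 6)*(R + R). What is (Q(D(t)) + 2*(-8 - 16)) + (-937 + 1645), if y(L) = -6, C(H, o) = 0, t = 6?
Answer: 15839/24 ≈ 659.96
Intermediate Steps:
D(R) = 2*R*(6 + R) (D(R) = (6 + R)*(2*R) = 2*R*(6 + R))
Q(a) = -6/a
(Q(D(t)) + 2*(-8 - 16)) + (-937 + 1645) = (-6*1/(12*(6 + 6)) + 2*(-8 - 16)) + (-937 + 1645) = (-6/(2*6*12) + 2*(-24)) + 708 = (-6/144 - 48) + 708 = (-6*1/144 - 48) + 708 = (-1/24 - 48) + 708 = -1153/24 + 708 = 15839/24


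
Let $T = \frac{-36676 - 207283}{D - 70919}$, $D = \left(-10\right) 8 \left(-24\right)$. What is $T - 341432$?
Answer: $- \frac{23558222609}{68999} \approx -3.4143 \cdot 10^{5}$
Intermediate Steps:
$D = 1920$ ($D = \left(-80\right) \left(-24\right) = 1920$)
$T = \frac{243959}{68999}$ ($T = \frac{-36676 - 207283}{1920 - 70919} = - \frac{243959}{-68999} = \left(-243959\right) \left(- \frac{1}{68999}\right) = \frac{243959}{68999} \approx 3.5357$)
$T - 341432 = \frac{243959}{68999} - 341432 = - \frac{23558222609}{68999}$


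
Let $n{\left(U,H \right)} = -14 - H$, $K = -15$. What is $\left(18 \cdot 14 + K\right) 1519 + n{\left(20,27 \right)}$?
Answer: $359962$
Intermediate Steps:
$\left(18 \cdot 14 + K\right) 1519 + n{\left(20,27 \right)} = \left(18 \cdot 14 - 15\right) 1519 - 41 = \left(252 - 15\right) 1519 - 41 = 237 \cdot 1519 - 41 = 360003 - 41 = 359962$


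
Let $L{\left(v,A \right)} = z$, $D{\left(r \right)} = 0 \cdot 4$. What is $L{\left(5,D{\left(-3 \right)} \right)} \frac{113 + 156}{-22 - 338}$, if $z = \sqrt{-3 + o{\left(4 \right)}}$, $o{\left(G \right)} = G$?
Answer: $- \frac{269}{360} \approx -0.74722$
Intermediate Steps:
$D{\left(r \right)} = 0$
$z = 1$ ($z = \sqrt{-3 + 4} = \sqrt{1} = 1$)
$L{\left(v,A \right)} = 1$
$L{\left(5,D{\left(-3 \right)} \right)} \frac{113 + 156}{-22 - 338} = 1 \frac{113 + 156}{-22 - 338} = 1 \frac{269}{-360} = 1 \cdot 269 \left(- \frac{1}{360}\right) = 1 \left(- \frac{269}{360}\right) = - \frac{269}{360}$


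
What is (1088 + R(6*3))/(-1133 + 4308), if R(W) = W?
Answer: 1106/3175 ≈ 0.34835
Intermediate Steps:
(1088 + R(6*3))/(-1133 + 4308) = (1088 + 6*3)/(-1133 + 4308) = (1088 + 18)/3175 = 1106*(1/3175) = 1106/3175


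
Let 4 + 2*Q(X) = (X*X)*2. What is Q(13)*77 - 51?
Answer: 12808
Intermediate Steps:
Q(X) = -2 + X**2 (Q(X) = -2 + ((X*X)*2)/2 = -2 + (X**2*2)/2 = -2 + (2*X**2)/2 = -2 + X**2)
Q(13)*77 - 51 = (-2 + 13**2)*77 - 51 = (-2 + 169)*77 - 51 = 167*77 - 51 = 12859 - 51 = 12808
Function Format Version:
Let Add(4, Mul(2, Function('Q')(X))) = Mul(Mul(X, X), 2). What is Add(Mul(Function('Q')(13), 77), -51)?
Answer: 12808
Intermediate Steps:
Function('Q')(X) = Add(-2, Pow(X, 2)) (Function('Q')(X) = Add(-2, Mul(Rational(1, 2), Mul(Mul(X, X), 2))) = Add(-2, Mul(Rational(1, 2), Mul(Pow(X, 2), 2))) = Add(-2, Mul(Rational(1, 2), Mul(2, Pow(X, 2)))) = Add(-2, Pow(X, 2)))
Add(Mul(Function('Q')(13), 77), -51) = Add(Mul(Add(-2, Pow(13, 2)), 77), -51) = Add(Mul(Add(-2, 169), 77), -51) = Add(Mul(167, 77), -51) = Add(12859, -51) = 12808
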